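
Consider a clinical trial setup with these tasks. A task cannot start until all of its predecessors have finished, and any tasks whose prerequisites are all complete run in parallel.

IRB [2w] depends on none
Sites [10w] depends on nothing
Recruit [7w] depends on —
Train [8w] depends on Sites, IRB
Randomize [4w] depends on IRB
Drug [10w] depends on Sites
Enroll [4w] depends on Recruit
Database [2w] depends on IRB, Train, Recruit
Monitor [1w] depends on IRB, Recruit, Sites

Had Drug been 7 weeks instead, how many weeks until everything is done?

20

Baseline: Sites→Drug = 10+10 = 20 → 20 weeks.
Drug is on the critical path; changing it to 7 makes that path 17 weeks.
The binding chain switches to Sites→Train→Database = 10+8+2 = 20; finish 20 weeks.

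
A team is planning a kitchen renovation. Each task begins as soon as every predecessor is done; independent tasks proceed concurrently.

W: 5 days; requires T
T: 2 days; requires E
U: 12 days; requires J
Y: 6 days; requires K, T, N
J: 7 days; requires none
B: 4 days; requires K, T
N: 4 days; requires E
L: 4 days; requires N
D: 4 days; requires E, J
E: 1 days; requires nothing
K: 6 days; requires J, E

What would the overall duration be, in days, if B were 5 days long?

19

Critical path before the change: J→K→Y = 7+6+6 = 19 giving 19 days.
B is off the critical path — its longest chain is 17 days, giving 2 of slack.
No other chain overtakes it, so the finish is 19 days.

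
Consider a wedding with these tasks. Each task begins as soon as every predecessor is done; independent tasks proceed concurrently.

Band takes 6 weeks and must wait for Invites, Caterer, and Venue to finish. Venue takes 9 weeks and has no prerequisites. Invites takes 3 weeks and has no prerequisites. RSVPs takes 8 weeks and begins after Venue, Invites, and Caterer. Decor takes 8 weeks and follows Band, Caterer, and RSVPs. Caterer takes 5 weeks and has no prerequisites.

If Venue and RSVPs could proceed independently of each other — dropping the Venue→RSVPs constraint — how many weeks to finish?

Original critical path: Venue→RSVPs→Decor = 9+8+8 = 25 ⇒ 25 weeks.
Without Venue→RSVPs, RSVPs's earliest start moves from 9 to 5.
New critical path: Venue→Band→Decor = 9+6+8 = 23 ⇒ 23 weeks.

23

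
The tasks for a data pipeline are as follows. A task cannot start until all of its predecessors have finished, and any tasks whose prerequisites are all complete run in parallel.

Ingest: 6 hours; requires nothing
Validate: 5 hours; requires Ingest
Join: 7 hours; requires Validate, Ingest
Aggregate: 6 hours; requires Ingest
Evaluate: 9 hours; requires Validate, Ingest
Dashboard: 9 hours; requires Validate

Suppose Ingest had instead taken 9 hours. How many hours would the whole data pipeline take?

23

As given, the longest chain is Ingest→Validate→Evaluate = 6+5+9 = 20, so the finish is 20 hours.
Ingest lies on that path, so at 9 hours the path becomes 23 hours.
The critical path is still Ingest→Validate→Evaluate; finish is now 23 hours.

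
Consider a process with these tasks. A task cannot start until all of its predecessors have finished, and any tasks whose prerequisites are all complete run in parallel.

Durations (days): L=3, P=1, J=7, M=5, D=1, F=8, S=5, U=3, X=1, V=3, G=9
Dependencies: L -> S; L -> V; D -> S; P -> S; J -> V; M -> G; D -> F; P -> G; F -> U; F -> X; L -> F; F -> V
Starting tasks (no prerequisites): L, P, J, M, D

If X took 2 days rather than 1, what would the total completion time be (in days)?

14

Actual critical path: L→F→U = 3+8+3 = 14 ⇒ 14 days.
The longest path through X is only 12 days, so X has float 2.
That remains the longest chain; total 14 days.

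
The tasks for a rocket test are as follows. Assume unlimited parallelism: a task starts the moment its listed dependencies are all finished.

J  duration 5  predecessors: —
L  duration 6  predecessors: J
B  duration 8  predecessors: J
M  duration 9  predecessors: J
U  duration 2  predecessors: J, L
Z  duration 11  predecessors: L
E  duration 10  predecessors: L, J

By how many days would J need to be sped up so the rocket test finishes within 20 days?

2

Current finish: 22 days; target: 20.
J is on every critical path, so each day cut from J cuts the finish by one (this holds down to a finish of 18).
Need 22 − 20 = 2 days off J → J becomes 3 days, finish becomes 20.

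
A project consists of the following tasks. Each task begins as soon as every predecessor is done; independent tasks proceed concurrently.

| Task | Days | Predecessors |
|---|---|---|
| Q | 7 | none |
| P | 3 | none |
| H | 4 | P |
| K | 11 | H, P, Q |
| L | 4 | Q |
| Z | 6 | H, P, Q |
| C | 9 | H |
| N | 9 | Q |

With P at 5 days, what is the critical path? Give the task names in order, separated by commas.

P, H, K

The binding path is P→H→K = 3+4+11 = 18; finish at 18 days.
P lies on that path, so at 5 days the path becomes 20 days.
That remains the longest chain; total 20 days.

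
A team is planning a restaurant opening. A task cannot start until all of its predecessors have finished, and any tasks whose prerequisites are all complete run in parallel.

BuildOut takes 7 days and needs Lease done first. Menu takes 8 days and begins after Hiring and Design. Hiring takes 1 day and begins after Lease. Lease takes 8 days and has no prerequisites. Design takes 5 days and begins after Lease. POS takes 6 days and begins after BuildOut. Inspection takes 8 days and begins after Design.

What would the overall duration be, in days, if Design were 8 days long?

Critical path before the change: Lease→Design→Menu = 8+5+8 = 21 giving 21 days.
Since Design is critical, the +3 change carries straight to that chain (now 24 days).
The critical path is still Lease→Design→Menu; finish is now 24 days.

24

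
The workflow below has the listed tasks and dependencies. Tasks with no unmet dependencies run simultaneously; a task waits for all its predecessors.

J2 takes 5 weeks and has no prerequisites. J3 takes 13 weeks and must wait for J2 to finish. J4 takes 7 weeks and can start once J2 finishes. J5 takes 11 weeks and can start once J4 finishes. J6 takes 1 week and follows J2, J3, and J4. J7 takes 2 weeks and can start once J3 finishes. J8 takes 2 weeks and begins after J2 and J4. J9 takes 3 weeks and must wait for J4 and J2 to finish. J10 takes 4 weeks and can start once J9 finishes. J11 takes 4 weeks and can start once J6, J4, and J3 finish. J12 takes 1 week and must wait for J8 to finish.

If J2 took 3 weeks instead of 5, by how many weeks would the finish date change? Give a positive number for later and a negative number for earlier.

-2

As given, the longest chain is J2→J3→J6→J11 = 5+13+1+4 = 23, so the finish is 23 weeks.
J2 is on the critical path; changing it to 3 makes that path 21 weeks.
No other chain overtakes it, so the finish is 21 weeks.
Change in finish: 21 − 23 = -2 weeks.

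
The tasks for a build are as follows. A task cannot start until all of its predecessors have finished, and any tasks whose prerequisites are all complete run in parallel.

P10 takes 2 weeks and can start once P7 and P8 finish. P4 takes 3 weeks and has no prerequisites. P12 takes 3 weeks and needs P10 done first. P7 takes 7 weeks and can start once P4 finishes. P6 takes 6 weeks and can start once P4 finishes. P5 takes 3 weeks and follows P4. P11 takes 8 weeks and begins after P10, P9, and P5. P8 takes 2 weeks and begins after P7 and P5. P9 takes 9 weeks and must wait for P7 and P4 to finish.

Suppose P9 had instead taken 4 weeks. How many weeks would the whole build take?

22

Critical path before the change: P4→P7→P9→P11 = 3+7+9+8 = 27 giving 27 weeks.
P9 lies on that path, so at 4 weeks the path becomes 22 weeks.
Now P4→P7→P8→P10→P11 = 3+7+2+2+8 = 22 is longest, so the finish becomes 22 weeks.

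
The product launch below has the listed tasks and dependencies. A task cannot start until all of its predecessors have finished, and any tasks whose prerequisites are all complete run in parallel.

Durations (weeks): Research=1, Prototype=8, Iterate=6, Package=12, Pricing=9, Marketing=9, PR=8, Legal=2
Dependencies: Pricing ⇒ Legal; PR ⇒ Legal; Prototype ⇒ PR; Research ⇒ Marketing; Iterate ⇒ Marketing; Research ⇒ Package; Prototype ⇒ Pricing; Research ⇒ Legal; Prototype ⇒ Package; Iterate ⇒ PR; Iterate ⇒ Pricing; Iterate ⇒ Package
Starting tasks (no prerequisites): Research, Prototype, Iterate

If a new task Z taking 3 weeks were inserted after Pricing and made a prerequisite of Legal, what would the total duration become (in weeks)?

Originally the product launch takes 20 weeks.
With Z inserted, Legal now waits for max(Pricing, Research, PR, Z).
New critical path: Prototype→Pricing→Z→Legal = 8+9+3+2 = 22 ⇒ 22 weeks.

22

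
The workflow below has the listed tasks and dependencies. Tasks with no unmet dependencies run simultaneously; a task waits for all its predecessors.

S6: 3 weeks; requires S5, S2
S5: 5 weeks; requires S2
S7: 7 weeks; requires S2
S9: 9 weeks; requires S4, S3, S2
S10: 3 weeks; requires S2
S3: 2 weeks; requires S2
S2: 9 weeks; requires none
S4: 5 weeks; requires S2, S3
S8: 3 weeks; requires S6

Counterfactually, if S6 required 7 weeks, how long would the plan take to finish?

The binding path is S2→S3→S4→S9 = 9+2+5+9 = 25; finish at 25 weeks.
S6 is off the critical path — its longest chain is 20 weeks, giving 5 of slack.
That remains the longest chain; total 25 weeks.

25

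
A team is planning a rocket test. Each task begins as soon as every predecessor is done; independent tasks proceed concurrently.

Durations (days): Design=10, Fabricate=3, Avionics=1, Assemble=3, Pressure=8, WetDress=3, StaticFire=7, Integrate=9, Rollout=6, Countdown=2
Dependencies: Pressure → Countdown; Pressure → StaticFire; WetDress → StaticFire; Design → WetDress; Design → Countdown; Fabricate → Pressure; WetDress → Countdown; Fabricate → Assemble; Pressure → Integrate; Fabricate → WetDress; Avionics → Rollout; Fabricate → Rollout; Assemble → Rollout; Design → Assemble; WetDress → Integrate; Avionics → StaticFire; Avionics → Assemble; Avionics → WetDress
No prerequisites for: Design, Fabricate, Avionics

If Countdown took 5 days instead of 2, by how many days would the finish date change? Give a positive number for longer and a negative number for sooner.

Critical path before the change: Design→WetDress→Integrate = 10+3+9 = 22 giving 22 days.
Countdown is off the critical path — its longest chain is 15 days, giving 7 of slack.
The critical path is still Design→WetDress→Integrate; finish is now 22 days.
Change in finish: 22 − 22 = +0 days.

0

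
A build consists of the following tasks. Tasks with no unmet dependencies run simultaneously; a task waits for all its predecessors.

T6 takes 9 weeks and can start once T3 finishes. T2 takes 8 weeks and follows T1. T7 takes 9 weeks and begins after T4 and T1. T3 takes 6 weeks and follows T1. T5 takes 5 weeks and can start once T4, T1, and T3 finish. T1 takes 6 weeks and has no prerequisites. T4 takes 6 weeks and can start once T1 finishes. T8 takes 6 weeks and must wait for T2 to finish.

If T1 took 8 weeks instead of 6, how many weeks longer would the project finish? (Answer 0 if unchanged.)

2

Critical path before the change: T1→T3→T6 = 6+6+9 = 21 giving 21 weeks.
T1 lies on that path, so at 8 weeks the path becomes 23 weeks.
That remains the longest chain; total 23 weeks.
Change in finish: 23 − 21 = +2 weeks.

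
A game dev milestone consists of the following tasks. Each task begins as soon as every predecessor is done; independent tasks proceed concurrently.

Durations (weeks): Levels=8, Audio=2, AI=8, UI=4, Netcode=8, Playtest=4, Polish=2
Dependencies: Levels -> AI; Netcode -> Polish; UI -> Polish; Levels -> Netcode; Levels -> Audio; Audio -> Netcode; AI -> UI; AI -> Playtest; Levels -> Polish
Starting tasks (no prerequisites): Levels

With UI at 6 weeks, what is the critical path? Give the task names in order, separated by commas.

Levels, AI, UI, Polish

Actual critical path: Levels→AI→UI→Polish = 8+8+4+2 = 22 ⇒ 22 weeks.
UI is on the critical path; changing it to 6 makes that path 24 weeks.
No other chain overtakes it, so the finish is 24 weeks.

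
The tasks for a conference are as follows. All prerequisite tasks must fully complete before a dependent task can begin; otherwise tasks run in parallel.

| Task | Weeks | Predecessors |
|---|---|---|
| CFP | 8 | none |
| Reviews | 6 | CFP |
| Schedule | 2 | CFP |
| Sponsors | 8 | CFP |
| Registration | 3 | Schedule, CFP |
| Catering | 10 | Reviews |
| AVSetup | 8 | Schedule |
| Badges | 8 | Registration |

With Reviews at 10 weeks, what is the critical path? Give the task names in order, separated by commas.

CFP, Reviews, Catering

Actual critical path: CFP→Reviews→Catering = 8+6+10 = 24 ⇒ 24 weeks.
Reviews is on the critical path; changing it to 10 makes that path 28 weeks.
That remains the longest chain; total 28 weeks.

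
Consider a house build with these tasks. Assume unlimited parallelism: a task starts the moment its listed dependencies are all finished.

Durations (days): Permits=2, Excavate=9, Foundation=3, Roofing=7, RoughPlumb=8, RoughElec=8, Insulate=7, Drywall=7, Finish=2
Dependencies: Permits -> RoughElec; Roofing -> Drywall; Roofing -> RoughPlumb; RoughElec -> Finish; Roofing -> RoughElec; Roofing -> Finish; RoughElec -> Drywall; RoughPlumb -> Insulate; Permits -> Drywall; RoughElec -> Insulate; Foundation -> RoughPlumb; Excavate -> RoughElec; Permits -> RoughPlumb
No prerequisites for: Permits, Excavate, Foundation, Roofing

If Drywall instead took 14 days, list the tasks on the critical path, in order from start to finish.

The binding path is Excavate→RoughElec→Drywall = 9+8+7 = 24; finish at 24 days.
Drywall lies on that path, so at 14 days the path becomes 31 days.
The critical path is still Excavate→RoughElec→Drywall; finish is now 31 days.

Excavate, RoughElec, Drywall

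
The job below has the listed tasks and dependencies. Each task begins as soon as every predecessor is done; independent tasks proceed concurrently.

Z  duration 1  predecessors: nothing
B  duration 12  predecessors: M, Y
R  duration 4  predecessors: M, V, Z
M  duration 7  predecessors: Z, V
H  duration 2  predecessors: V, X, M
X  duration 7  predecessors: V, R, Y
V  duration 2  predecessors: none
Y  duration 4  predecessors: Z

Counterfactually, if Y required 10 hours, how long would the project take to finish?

23

Baseline: V→M→R→X→H = 2+7+4+7+2 = 22 → 22 hours.
Y is off the critical path — its longest chain is 17 hours, giving 5 of slack.
New critical path: Z→Y→B = 1+10+12 = 23 ⇒ 23 hours.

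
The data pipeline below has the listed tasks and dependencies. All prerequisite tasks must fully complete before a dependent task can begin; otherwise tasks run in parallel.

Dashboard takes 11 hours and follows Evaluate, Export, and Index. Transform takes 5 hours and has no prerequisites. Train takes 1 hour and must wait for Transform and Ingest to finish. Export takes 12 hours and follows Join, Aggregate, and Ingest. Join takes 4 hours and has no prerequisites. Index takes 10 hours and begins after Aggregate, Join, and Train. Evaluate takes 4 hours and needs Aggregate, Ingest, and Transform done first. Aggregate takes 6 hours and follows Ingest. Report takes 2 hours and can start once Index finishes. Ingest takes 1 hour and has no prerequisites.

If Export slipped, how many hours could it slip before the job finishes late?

Ingest→Aggregate→Export→Dashboard = 1+6+12+11 = 30 sets the makespan at 30 hours.
The longest chain containing Export totals 30 hours.
Slack of Export = 7 − 7 = 0 hours.

0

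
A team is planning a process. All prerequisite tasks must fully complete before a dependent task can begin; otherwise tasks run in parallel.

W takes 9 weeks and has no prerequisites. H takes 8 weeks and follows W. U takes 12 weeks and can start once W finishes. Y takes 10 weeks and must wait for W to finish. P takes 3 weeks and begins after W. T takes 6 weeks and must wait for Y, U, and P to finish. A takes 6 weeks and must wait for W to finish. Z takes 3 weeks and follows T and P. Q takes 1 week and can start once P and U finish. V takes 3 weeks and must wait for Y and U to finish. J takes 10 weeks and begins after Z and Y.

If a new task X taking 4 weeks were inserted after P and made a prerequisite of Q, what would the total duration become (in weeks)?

Originally the process takes 40 weeks.
With X inserted, Q now waits for max(P, U, X).
New critical path: W→U→T→Z→J = 9+12+6+3+10 = 40 ⇒ 40 weeks.

40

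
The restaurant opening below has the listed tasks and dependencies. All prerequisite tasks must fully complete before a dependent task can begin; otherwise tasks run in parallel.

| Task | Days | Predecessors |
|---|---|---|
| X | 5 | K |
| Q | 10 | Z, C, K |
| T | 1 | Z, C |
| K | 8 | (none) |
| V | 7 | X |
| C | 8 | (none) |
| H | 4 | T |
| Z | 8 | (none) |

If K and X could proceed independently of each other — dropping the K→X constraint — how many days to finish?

18

Before: longest chain K→X→V = 8+5+7 = 20, finish 20.
Without K→X, X's earliest start moves from 8 to 0.
After: C→Q = 8+10 = 18 → 18 days.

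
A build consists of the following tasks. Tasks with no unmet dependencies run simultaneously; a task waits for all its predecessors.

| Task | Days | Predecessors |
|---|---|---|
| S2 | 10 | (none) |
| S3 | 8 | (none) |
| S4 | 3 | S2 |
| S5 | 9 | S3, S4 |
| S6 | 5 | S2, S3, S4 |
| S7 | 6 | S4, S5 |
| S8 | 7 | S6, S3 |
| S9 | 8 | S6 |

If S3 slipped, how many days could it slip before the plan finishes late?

The longest chain is S2→S4→S5→S7 = 10+3+9+6 = 28; overall finish 28 days.
The longest chain containing S3 totals 23 days.
Float = 28 − 23 = 5.

5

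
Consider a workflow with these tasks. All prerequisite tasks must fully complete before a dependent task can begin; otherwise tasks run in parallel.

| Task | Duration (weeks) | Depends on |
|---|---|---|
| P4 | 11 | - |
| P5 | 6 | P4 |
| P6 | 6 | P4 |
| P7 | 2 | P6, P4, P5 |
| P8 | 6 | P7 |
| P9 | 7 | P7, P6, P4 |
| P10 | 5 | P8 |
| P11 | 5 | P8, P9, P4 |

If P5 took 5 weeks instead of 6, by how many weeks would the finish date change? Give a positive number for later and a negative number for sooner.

0

Actual critical path: P4→P5→P7→P9→P11 = 11+6+2+7+5 = 31 ⇒ 31 weeks.
P5 is on the critical path; changing it to 5 makes that path 30 weeks.
Now P4→P6→P7→P9→P11 = 11+6+2+7+5 = 31 is longest, so the finish becomes 31 weeks.
Change in finish: 31 − 31 = +0 weeks.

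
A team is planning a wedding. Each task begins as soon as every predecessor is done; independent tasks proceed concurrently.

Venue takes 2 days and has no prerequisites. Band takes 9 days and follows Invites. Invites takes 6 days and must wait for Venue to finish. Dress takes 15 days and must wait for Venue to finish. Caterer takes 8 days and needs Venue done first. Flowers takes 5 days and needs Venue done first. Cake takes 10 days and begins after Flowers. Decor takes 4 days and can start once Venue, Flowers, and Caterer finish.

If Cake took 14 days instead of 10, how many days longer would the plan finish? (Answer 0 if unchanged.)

Baseline: Venue→Flowers→Cake = 2+5+10 = 17 → 17 days.
Since Cake is critical, the +4 change carries straight to that chain (now 21 days).
The critical path is still Venue→Flowers→Cake; finish is now 21 days.
Change in finish: 21 − 17 = +4 days.

4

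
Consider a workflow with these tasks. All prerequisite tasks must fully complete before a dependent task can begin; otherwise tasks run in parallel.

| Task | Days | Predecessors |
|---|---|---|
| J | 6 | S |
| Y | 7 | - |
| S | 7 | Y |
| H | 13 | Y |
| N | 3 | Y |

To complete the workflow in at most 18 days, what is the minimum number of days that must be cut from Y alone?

2

Current finish: 20 days; target: 18.
Y is on every critical path, so each day cut from Y cuts the finish by one (this holds down to a finish of 14).
Need 20 − 18 = 2 days off Y → Y becomes 5 days, finish becomes 18.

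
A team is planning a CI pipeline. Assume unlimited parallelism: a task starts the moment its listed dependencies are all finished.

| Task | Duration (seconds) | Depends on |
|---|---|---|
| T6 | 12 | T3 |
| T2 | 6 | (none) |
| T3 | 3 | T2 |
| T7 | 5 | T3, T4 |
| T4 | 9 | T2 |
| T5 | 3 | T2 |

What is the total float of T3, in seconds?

The longest chain is T2→T3→T6 = 6+3+12 = 21; overall finish 21 seconds.
The longest chain containing T3 totals 21 seconds.
So T3 can slip 9 − 9 = 0 seconds.

0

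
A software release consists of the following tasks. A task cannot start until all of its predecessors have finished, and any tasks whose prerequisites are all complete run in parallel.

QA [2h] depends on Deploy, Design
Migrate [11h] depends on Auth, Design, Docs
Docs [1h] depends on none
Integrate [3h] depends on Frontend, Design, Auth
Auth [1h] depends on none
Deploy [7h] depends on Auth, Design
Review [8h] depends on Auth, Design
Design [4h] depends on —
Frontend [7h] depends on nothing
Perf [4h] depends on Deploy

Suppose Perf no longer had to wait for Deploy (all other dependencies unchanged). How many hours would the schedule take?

15

Original critical path: Design→Deploy→Perf = 4+7+4 = 15 ⇒ 15 hours.
Without Deploy→Perf, Perf's earliest start moves from 11 to 0.
After: Design→Migrate = 4+11 = 15 → 15 hours.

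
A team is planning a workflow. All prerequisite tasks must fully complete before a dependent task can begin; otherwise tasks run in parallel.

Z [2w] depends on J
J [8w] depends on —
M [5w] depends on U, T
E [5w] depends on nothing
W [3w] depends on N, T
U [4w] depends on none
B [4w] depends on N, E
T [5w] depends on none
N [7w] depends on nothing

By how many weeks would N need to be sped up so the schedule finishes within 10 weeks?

Current finish: 11 weeks; target: 10.
N is on every critical path, so each week cut from N cuts the finish by one (this holds down to a finish of 10).
Need 11 − 10 = 1 week off N → N becomes 6 weeks, finish becomes 10.

1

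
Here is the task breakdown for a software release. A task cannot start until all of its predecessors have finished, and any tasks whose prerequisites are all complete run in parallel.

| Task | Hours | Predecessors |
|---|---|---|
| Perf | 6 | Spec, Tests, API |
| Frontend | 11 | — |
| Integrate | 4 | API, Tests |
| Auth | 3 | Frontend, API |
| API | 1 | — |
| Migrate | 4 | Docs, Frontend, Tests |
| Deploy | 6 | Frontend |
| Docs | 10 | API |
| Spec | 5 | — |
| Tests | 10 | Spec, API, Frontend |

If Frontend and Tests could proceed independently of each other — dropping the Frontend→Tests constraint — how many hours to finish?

21

Original critical path: Frontend→Tests→Perf = 11+10+6 = 27 ⇒ 27 hours.
Without Frontend→Tests, Tests's earliest start moves from 11 to 5.
After: Spec→Tests→Perf = 5+10+6 = 21 → 21 hours.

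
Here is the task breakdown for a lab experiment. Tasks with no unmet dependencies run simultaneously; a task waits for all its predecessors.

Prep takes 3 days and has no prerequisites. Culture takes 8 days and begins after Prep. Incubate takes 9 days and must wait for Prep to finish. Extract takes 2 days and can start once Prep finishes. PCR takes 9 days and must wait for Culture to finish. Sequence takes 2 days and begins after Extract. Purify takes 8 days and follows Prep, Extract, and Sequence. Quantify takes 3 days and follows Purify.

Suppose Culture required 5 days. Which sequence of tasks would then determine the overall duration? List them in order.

Prep, Extract, Sequence, Purify, Quantify

The binding path is Prep→Culture→PCR = 3+8+9 = 20; finish at 20 days.
Culture is on the critical path; changing it to 5 makes that path 17 days.
Now Prep→Extract→Sequence→Purify→Quantify = 3+2+2+8+3 = 18 is longest, so the finish becomes 18 days.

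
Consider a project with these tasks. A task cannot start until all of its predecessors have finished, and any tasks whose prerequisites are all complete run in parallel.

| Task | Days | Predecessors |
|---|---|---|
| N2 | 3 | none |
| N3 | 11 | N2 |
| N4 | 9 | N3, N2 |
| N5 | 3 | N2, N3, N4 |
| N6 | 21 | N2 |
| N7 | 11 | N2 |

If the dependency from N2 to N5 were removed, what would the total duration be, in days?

Before: longest chain N2→N3→N4→N5 = 3+11+9+3 = 26, finish 26.
Dropping N2→N5 doesn't change N5's earliest start (23); another predecessor still binds.
The longest chain is now N2→N3→N4→N5 = 3+11+9+3 = 26, so the job takes 26 days.

26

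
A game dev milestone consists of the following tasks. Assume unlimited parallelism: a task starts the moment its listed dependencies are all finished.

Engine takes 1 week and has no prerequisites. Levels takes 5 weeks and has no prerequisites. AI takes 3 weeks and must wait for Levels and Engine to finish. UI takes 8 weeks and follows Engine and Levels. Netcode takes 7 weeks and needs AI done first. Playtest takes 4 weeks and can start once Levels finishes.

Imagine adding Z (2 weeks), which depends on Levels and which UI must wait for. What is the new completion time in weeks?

15

Originally the game dev milestone takes 15 weeks.
With Z inserted, UI now waits for max(Engine, Levels, Z).
New critical path: Levels→Z→UI = 5+2+8 = 15 ⇒ 15 weeks.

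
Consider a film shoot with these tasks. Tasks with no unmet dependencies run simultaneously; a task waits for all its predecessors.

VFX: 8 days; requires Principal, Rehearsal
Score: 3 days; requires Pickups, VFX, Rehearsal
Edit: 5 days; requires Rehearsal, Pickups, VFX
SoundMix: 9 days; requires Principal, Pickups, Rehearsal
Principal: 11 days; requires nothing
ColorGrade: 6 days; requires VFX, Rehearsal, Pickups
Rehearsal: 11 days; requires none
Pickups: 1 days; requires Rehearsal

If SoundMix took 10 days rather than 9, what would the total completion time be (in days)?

Critical path before the change: Rehearsal→VFX→ColorGrade = 11+8+6 = 25 giving 25 days.
The longest path through SoundMix is only 21 days, so SoundMix has float 4.
No other chain overtakes it, so the finish is 25 days.

25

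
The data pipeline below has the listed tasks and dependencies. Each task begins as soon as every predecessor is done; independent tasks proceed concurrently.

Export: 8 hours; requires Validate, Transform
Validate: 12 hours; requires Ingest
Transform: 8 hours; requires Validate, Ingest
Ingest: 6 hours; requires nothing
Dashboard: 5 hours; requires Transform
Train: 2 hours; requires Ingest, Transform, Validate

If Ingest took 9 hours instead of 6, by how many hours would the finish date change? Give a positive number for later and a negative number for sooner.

3

As given, the longest chain is Ingest→Validate→Transform→Export = 6+12+8+8 = 34, so the finish is 34 hours.
Ingest is on the critical path; changing it to 9 makes that path 37 hours.
The critical path is still Ingest→Validate→Transform→Export; finish is now 37 hours.
Change in finish: 37 − 34 = +3 hours.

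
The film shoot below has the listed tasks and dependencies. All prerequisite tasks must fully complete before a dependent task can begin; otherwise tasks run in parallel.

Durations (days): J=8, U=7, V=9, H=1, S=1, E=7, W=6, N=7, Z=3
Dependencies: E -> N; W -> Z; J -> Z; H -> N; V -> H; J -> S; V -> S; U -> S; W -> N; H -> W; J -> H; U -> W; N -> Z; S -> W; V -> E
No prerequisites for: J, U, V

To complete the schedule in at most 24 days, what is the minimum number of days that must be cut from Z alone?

2

Current finish: 26 days; target: 24.
Z is on every critical path, so each day cut from Z cuts the finish by one (this holds down to a finish of 24).
Need 26 − 24 = 2 days off Z → Z becomes 1 day, finish becomes 24.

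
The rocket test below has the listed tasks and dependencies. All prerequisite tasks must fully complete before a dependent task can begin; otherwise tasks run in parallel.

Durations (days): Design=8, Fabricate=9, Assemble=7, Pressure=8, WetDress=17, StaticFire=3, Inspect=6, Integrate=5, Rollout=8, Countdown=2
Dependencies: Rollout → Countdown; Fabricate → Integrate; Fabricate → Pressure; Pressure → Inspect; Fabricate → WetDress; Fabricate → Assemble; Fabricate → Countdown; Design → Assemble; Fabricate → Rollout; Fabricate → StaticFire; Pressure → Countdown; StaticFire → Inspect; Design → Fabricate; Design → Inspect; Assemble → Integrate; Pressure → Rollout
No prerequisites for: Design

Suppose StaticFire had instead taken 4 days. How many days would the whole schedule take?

Actual critical path: Design→Fabricate→Pressure→Rollout→Countdown = 8+9+8+8+2 = 35 ⇒ 35 days.
The longest path through StaticFire is only 26 days, so StaticFire has float 9.
The critical path is still Design→Fabricate→Pressure→Rollout→Countdown; finish is now 35 days.

35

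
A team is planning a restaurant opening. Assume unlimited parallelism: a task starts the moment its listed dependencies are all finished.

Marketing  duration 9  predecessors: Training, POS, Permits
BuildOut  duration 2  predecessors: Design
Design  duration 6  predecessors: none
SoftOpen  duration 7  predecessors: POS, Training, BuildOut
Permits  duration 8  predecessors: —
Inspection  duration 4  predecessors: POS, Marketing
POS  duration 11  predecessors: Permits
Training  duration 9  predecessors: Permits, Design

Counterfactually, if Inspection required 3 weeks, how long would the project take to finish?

Actual critical path: Permits→POS→Marketing→Inspection = 8+11+9+4 = 32 ⇒ 32 weeks.
Inspection is on the critical path; changing it to 3 makes that path 31 weeks.
The critical path is still Permits→POS→Marketing→Inspection; finish is now 31 weeks.

31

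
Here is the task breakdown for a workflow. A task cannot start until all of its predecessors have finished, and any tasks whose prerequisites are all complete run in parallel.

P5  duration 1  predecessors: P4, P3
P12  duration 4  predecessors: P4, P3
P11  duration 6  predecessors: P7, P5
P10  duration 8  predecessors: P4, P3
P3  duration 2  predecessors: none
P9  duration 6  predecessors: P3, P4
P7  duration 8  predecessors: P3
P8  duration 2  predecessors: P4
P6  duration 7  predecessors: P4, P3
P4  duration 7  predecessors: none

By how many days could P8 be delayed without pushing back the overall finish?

The longest chain is P3→P7→P11 = 2+8+6 = 16; overall finish 16 days.
Longest path through P8: 9 days (earliest finish 9, latest finish 16).
Float = 16 − 9 = 7.

7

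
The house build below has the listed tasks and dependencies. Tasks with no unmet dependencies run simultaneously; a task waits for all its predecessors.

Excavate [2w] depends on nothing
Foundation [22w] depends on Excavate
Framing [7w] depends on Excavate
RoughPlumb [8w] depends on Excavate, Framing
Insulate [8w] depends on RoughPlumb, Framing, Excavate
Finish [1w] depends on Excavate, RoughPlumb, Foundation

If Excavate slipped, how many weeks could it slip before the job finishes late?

0

Excavate→Foundation→Finish = 2+22+1 = 25 sets the makespan at 25 weeks.
Longest path through Excavate: 25 weeks (earliest finish 2, latest finish 2).
So Excavate can slip 2 − 2 = 0 weeks.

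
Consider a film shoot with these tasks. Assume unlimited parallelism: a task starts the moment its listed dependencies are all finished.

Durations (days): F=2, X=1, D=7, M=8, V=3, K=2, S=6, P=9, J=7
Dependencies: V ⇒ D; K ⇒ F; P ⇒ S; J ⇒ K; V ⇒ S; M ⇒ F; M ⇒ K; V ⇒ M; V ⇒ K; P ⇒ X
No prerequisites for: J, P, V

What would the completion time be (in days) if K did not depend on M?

15

With the dependency in place, P→S = 9+6 = 15 sets the finish at 15 days.
Without M→K, K's earliest start moves from 11 to 7.
New critical path: P→S = 9+6 = 15 ⇒ 15 days.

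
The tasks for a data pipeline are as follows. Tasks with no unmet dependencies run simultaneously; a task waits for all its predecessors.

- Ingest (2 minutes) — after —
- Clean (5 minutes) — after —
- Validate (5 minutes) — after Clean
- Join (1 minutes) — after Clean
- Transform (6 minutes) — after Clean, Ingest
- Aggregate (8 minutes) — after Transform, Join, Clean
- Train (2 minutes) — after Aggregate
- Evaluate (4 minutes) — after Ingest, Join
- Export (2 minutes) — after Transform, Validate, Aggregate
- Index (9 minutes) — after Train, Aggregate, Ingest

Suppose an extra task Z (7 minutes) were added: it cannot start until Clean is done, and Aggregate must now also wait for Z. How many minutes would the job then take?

Originally the job takes 30 minutes.
With Z inserted, Aggregate now waits for max(Transform, Join, Clean, Z).
New critical path: Clean→Z→Aggregate→Train→Index = 5+7+8+2+9 = 31 ⇒ 31 minutes.

31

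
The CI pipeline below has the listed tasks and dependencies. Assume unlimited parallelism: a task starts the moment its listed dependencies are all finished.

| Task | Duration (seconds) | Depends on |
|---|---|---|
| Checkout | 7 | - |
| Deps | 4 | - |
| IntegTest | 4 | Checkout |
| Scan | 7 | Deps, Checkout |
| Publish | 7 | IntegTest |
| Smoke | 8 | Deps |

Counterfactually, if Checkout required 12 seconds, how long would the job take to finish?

23

The binding path is Checkout→IntegTest→Publish = 7+4+7 = 18; finish at 18 seconds.
Checkout lies on that path, so at 12 seconds the path becomes 23 seconds.
No other chain overtakes it, so the finish is 23 seconds.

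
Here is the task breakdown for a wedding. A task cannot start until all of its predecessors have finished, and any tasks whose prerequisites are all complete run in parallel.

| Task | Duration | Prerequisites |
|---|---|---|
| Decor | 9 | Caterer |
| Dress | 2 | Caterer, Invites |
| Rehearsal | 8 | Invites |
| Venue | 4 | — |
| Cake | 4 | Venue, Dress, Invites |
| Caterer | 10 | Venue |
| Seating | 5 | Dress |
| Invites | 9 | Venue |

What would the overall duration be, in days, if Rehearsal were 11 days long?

24

The binding path is Venue→Caterer→Decor = 4+10+9 = 23; finish at 23 days.
The longest path through Rehearsal is only 21 days, so Rehearsal has float 2.
The binding chain switches to Venue→Invites→Rehearsal = 4+9+11 = 24; finish 24 days.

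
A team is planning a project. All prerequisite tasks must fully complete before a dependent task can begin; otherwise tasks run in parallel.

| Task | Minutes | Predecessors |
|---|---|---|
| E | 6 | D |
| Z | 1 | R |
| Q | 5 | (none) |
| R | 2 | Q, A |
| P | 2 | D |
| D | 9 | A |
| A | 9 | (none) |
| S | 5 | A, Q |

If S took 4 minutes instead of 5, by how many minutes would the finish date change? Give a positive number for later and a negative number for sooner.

Critical path before the change: A→D→E = 9+9+6 = 24 giving 24 minutes.
S has 10 minutes of float (longest path through it is 14).
The critical path is still A→D→E; finish is now 24 minutes.
Change in finish: 24 − 24 = +0 minutes.

0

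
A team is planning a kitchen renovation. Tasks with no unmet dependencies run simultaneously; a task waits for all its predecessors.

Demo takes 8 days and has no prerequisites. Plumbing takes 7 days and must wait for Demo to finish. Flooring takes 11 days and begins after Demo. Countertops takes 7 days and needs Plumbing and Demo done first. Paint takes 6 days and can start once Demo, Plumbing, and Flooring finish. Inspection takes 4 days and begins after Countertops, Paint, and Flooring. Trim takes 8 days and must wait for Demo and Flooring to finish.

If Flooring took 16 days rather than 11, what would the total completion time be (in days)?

34

Actual critical path: Demo→Flooring→Paint→Inspection = 8+11+6+4 = 29 ⇒ 29 days.
Flooring lies on that path, so at 16 days the path becomes 34 days.
That remains the longest chain; total 34 days.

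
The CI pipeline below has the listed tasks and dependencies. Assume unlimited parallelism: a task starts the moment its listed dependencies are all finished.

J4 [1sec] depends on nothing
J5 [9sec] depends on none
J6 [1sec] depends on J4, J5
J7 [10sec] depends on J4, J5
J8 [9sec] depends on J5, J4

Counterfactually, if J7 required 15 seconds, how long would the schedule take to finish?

24

Critical path before the change: J5→J7 = 9+10 = 19 giving 19 seconds.
J7 lies on that path, so at 15 seconds the path becomes 24 seconds.
That remains the longest chain; total 24 seconds.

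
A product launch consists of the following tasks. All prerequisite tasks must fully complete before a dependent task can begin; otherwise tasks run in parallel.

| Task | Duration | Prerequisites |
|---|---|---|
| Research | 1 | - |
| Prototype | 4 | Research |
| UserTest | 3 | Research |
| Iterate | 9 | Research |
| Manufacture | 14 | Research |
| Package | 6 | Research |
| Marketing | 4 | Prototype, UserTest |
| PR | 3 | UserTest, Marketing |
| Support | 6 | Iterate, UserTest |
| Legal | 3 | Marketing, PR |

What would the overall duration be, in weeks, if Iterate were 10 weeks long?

The binding path is Research→Iterate→Support = 1+9+6 = 16; finish at 16 weeks.
Since Iterate is critical, the +1 change carries straight to that chain (now 17 weeks).
No other chain overtakes it, so the finish is 17 weeks.

17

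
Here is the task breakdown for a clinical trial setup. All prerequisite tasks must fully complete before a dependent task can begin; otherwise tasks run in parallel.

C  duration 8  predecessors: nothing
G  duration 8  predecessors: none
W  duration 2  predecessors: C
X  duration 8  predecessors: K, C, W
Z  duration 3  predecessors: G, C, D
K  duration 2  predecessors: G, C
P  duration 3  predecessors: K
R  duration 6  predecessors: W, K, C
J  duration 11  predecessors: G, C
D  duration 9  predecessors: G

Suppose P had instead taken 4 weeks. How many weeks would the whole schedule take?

The binding path is G→D→Z = 8+9+3 = 20; finish at 20 weeks.
P has 7 weeks of float (longest path through it is 13).
No other chain overtakes it, so the finish is 20 weeks.

20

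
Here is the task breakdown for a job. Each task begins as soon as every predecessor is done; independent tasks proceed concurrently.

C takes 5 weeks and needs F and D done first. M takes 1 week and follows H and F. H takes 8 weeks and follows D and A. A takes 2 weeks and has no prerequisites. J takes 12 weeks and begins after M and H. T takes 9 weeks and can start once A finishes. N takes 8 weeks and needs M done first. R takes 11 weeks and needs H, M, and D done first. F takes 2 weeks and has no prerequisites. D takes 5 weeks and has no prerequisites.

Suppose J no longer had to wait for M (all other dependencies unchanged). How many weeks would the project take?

25

Original critical path: D→H→M→J = 5+8+1+12 = 26 ⇒ 26 weeks.
Without M→J, J's earliest start moves from 14 to 13.
New critical path: D→H→M→R = 5+8+1+11 = 25 ⇒ 25 weeks.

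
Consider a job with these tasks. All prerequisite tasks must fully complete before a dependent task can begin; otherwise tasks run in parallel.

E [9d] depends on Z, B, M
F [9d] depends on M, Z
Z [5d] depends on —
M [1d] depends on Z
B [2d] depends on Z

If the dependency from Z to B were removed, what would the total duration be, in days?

With the dependency in place, Z→B→E = 5+2+9 = 16 sets the finish at 16 days.
Without Z→B, B's earliest start moves from 5 to 0.
After: Z→M→E = 5+1+9 = 15 → 15 days.

15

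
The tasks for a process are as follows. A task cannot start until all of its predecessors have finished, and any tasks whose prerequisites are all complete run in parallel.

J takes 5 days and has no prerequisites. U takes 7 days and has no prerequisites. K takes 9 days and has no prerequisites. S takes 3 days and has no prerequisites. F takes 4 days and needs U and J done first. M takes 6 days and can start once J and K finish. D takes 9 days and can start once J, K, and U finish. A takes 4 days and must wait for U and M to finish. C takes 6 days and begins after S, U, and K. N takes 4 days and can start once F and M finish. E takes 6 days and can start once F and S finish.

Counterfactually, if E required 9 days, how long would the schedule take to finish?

20

Baseline: K→M→A = 9+6+4 = 19 → 19 days.
The longest path through E is only 17 days, so E has float 2.
The binding chain switches to U→F→E = 7+4+9 = 20; finish 20 days.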